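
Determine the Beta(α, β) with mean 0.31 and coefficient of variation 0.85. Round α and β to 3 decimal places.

σ = CV·μ = 0.85×0.31 = 0.26350, so σ² = 0.069432.
s+1 = μ(1−μ)/σ² = 0.2139/0.069432 = 3.0807, so s = α+β = 2.0807.
α = μs = 0.645, β = (1−μ)s = 1.436.

α = 0.645, β = 1.436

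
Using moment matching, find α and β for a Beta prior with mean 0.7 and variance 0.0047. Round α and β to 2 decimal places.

α = 30.58, β = 13.10

Let s = α+β. The Beta variance is μ(1−μ)/(s+1).
So s+1 = μ(1−μ)/σ² = (0.7×0.3)/0.0047 = 0.21/0.0047 = 44.6809, giving s = 43.6809.
Then α = μs = 0.7×43.6809 = 30.58 and β = (1−μ)s = 0.3×43.6809 = 13.10.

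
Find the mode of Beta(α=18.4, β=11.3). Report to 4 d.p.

The density x^(α−1)(1−x)^(β−1) is maximised at (α−1)/(α+β−2) = 17.4/27.7 = 0.6282.

0.6282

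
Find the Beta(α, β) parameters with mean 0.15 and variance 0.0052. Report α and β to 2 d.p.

α = 3.53, β = 19.99

Let s = α+β. The Beta variance is μ(1−μ)/(s+1).
So s+1 = μ(1−μ)/σ² = (0.15×0.85)/0.0052 = 0.1275/0.0052 = 24.5192, giving s = 23.5192.
Then α = μs = 0.15×23.5192 = 3.53 and β = (1−μ)s = 0.85×23.5192 = 19.99.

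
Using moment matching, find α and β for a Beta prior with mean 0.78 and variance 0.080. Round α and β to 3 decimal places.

Let s = α+β. The Beta variance is μ(1−μ)/(s+1).
So s+1 = μ(1−μ)/σ² = (0.78×0.22)/0.080 = 0.1716/0.080 = 2.1450, giving s = 1.1450.
Then α = μs = 0.78×1.1450 = 0.893 and β = (1−μ)s = 0.22×1.1450 = 0.252.

α = 0.893, β = 0.252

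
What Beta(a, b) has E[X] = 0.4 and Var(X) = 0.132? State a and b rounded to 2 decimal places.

Let s = a+b. The Beta variance is μ(1−μ)/(s+1).
So s+1 = μ(1−μ)/σ² = (0.4×0.6)/0.132 = 0.24/0.132 = 1.8182, giving s = 0.8182.
Then a = μs = 0.4×0.8182 = 0.33 and b = (1−μ)s = 0.6×0.8182 = 0.49.

a = 0.33, b = 0.49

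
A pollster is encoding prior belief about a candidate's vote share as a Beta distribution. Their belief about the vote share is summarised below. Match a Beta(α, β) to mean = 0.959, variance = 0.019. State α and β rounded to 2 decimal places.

α = 1.03, β = 0.04

Let s = α+β. The Beta variance is μ(1−μ)/(s+1).
So s+1 = μ(1−μ)/σ² = (0.959×0.041)/0.019 = 0.039319/0.019 = 2.0694, giving s = 1.0694.
Then α = μs = 0.959×1.0694 = 1.03 and β = (1−μ)s = 0.041×1.0694 = 0.04.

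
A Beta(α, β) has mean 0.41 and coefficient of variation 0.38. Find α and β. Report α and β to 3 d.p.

Var = (CV·μ)² = (0.38×0.41)² = 0.024274.
α+β = μ(1−μ)/Var − 1 = 0.2419/0.024274 − 1 = 8.9655.
Thus α = 0.41·8.9655 = 3.676 and β = 0.59·8.9655 = 5.290.

α = 3.676, β = 5.290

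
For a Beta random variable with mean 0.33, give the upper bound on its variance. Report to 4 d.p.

0.2211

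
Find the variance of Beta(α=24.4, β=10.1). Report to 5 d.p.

Var = αβ/[(α+β)²(α+β+1)] = (24.4×10.1)/(34.5²×35.5) = 246.44/42253.875 = 0.00583.

0.00583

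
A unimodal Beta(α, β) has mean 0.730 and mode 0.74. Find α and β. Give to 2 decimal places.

Let s = α+β. Mean gives α = μs = 0.730s; mode gives (α−1)/(s−2) = 0.74.
Substituting: 0.730s − 1 = 0.74(s−2) = 0.74s − 1.48, so -0.010s = -0.48 and s = 48.0000.
Then α = 0.730×48.0000 = 35.04 and β = s−α = 12.96.

α = 35.04, β = 12.96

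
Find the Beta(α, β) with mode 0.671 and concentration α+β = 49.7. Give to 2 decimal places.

α = 33.01, β = 16.69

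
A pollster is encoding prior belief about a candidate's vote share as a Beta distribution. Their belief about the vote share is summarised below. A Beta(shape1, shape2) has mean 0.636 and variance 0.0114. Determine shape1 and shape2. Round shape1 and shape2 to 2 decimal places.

Let s = shape1+shape2. The Beta variance is μ(1−μ)/(s+1).
So s+1 = μ(1−μ)/σ² = (0.636×0.364)/0.0114 = 0.231504/0.0114 = 20.3074, giving s = 19.3074.
Then shape1 = μs = 0.636×19.3074 = 12.28 and shape2 = (1−μ)s = 0.364×19.3074 = 7.03.

shape1 = 12.28, shape2 = 7.03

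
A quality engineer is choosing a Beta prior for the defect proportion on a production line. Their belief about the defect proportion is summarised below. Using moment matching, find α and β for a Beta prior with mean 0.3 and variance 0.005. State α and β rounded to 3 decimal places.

By moment matching, α+β = μ(1−μ)/σ² − 1 = (0.3·0.7)/0.005 − 1 = 42.0000 − 1 = 41.0000.
Since α/(α+β) = μ, α = 0.3·41.0000 = 12.300 and β = 0.7·41.0000 = 28.700.

α = 12.300, β = 28.700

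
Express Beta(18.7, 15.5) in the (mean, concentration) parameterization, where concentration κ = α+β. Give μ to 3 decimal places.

κ = α+β = 18.7+15.5 = 34.2; μ = α/κ = 18.7/34.2 = 0.547.

μ = 0.547, κ = 34.2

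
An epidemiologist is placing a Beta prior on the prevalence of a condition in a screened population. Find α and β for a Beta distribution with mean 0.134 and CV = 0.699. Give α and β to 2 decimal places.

α = 1.64, β = 10.59

σ = CV·μ = 0.699×0.134 = 0.09367, so σ² = 0.008773.
s+1 = μ(1−μ)/σ² = 0.116044/0.008773 = 13.2269, so s = α+β = 12.2269.
α = μs = 1.64, β = (1−μ)s = 10.59.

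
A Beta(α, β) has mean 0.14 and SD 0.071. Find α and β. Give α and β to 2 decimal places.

σ² = 0.071² = 0.005041.
With s = α+β, Var = μ(1−μ)/(s+1), so s+1 = (0.14×0.86)/0.005041 = 23.8841 and s = 22.8841.
α = μs = 3.20, β = (1−μ)s = 19.68.

α = 3.20, β = 19.68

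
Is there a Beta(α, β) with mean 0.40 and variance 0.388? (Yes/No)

No

A Beta with mean μ has variance μ(1−μ)/(α+β+1) < μ(1−μ).
Here μ(1−μ) = 0.40×0.60 = 0.2400, and 0.388 ≥ 0.2400.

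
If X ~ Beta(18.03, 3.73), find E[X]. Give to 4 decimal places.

E[X] = α/(α+β) = 18.03/21.76 = 0.8286.

0.8286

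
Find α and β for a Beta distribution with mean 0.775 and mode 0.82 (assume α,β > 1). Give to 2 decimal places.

α = 11.02, β = 3.20

With s = α+β: μ = α/s and mode = (α−1)/(s−2). Eliminating α = μs,
μs − 1 = m(s−2) ⇒ s(μ−m) = 1−2m ⇒ s = -0.64/-0.045 = 14.2222.
So α = μs = 11.02, β = (1−μ)s = 3.20.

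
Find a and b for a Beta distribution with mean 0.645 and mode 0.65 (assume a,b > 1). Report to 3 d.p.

a = 38.700, b = 21.300

With s = a+b: μ = a/s and mode = (a−1)/(s−2). Eliminating a = μs,
μs − 1 = m(s−2) ⇒ s(μ−m) = 1−2m ⇒ s = -0.30/-0.005 = 60.0000.
So a = μs = 38.700, b = (1−μ)s = 21.300.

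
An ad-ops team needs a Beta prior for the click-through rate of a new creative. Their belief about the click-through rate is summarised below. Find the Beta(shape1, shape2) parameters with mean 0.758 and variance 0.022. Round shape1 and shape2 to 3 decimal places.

shape1 = 5.562, shape2 = 1.776

Let s = shape1+shape2. The Beta variance is μ(1−μ)/(s+1).
So s+1 = μ(1−μ)/σ² = (0.758×0.242)/0.022 = 0.183436/0.022 = 8.3380, giving s = 7.3380.
Then shape1 = μs = 0.758×7.3380 = 5.562 and shape2 = (1−μ)s = 0.242×7.3380 = 1.776.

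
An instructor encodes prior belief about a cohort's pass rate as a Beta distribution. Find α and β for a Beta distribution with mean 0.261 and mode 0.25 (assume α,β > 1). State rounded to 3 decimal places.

α = 11.864, β = 33.591

With s = α+β: μ = α/s and mode = (α−1)/(s−2). Eliminating α = μs,
μs − 1 = m(s−2) ⇒ s(μ−m) = 1−2m ⇒ s = 0.50/0.011 = 45.4545.
So α = μs = 11.864, β = (1−μ)s = 33.591.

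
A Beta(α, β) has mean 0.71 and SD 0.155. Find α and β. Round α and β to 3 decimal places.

α = 5.375, β = 2.195

σ² = 0.155² = 0.024025.
With s = α+β, Var = μ(1−μ)/(s+1), so s+1 = (0.71×0.29)/0.024025 = 8.5702 and s = 7.5702.
α = μs = 5.375, β = (1−μ)s = 2.195.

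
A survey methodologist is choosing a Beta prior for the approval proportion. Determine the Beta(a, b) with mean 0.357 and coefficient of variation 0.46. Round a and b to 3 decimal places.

Var = (CV·μ)² = (0.46×0.357)² = 0.026968.
a+b = μ(1−μ)/Var − 1 = 0.229551/0.026968 − 1 = 7.5119.
Thus a = 0.357·7.5119 = 2.682 and b = 0.643·7.5119 = 4.830.

a = 2.682, b = 4.830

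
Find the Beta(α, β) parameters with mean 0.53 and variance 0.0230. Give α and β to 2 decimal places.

α = 5.21, β = 4.62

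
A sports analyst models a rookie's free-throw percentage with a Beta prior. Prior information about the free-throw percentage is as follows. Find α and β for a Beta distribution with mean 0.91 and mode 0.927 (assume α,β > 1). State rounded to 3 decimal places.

α = 45.714, β = 4.521

With s = α+β: μ = α/s and mode = (α−1)/(s−2). Eliminating α = μs,
μs − 1 = m(s−2) ⇒ s(μ−m) = 1−2m ⇒ s = -0.854/-0.017 = 50.2353.
So α = μs = 45.714, β = (1−μ)s = 4.521.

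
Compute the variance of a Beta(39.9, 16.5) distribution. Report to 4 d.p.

0.0036

α+β = 56.4 and αβ = 658.35, so Var = αβ/[(α+β)²(α+β+1)] = 658.35/182587.104 = 0.0036.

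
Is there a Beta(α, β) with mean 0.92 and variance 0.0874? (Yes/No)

For any Beta, Var(X) < E[X]·(1−E[X]).
Here μ(1−μ) = 0.92×0.08 = 0.0736, and 0.0874 ≥ 0.0736.

No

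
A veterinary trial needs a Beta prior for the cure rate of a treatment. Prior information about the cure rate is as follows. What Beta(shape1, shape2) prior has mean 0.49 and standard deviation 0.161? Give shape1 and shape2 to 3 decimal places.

shape1 = 4.234, shape2 = 4.407

Variance = 0.161² = 0.025921. The moment-matching identity shape1+shape2 = μ(1−μ)/Var − 1 gives
shape1+shape2 = 0.2499/0.025921 − 1 = 8.6408, so shape1 = μ·8.6408 = 4.234 and shape2 = (1−μ)·8.6408 = 4.407.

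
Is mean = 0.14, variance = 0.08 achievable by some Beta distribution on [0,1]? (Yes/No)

Yes

A Beta with mean μ has variance μ(1−μ)/(α+β+1) < μ(1−μ).
Here μ(1−μ) = 0.14×0.86 = 0.1204, and 0.08 < 0.1204.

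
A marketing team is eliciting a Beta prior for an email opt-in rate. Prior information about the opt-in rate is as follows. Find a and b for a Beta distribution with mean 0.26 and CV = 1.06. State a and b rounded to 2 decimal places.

Var = (CV·μ)² = (1.06×0.26)² = 0.075955.
a+b = μ(1−μ)/Var − 1 = 0.1924/0.075955 − 1 = 1.5331.
Thus a = 0.26·1.5331 = 0.40 and b = 0.74·1.5331 = 1.13.

a = 0.40, b = 1.13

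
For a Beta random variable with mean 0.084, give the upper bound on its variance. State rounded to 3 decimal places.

0.077

For fixed mean μ the Beta variance is μ(1−μ)/(α+β+1), increasing as α+β decreases.
Its least upper bound (not attained) is μ(1−μ) = 0.084·0.916 = 0.077.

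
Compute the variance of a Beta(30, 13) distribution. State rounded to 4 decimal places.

0.0048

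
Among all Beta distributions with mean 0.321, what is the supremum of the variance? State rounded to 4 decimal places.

0.2180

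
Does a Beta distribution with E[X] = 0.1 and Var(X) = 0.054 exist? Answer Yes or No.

A Beta with mean μ has variance μ(1−μ)/(α+β+1) < μ(1−μ).
Here μ(1−μ) = 0.1×0.9 = 0.09, and 0.054 < 0.09.

Yes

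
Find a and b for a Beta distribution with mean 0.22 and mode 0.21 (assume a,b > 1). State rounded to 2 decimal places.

a = 12.76, b = 45.24

With s = a+b: μ = a/s and mode = (a−1)/(s−2). Eliminating a = μs,
μs − 1 = m(s−2) ⇒ s(μ−m) = 1−2m ⇒ s = 0.58/0.01 = 58.0000.
So a = μs = 12.76, b = (1−μ)s = 45.24.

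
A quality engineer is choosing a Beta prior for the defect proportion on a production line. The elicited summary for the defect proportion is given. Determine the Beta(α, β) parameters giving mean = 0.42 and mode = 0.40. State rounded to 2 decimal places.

With s = α+β: μ = α/s and mode = (α−1)/(s−2). Eliminating α = μs,
μs − 1 = m(s−2) ⇒ s(μ−m) = 1−2m ⇒ s = 0.20/0.02 = 10.0000.
So α = μs = 4.20, β = (1−μ)s = 5.80.

α = 4.20, β = 5.80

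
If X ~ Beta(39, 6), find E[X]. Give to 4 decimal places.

0.8667

The Beta mean is α/(α+β) = 39/(39+6) = 0.8667.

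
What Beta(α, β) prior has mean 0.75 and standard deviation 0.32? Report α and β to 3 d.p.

α = 0.623, β = 0.208

First σ² = 0.1024. Setting α = μn, β = (1−μ)n with n = α+β,
μ(1−μ)/(n+1) = 0.1024 ⇒ n+1 = 0.1875/0.1024 = 1.8311 ⇒ n = 0.8311.
Hence α = 0.75×0.8311 = 0.623, β = 0.25×0.8311 = 0.208.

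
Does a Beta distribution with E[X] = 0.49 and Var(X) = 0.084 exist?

For any Beta, Var(X) < E[X]·(1−E[X]).
Here μ(1−μ) = 0.49×0.51 = 0.2499, and 0.084 < 0.2499.

Yes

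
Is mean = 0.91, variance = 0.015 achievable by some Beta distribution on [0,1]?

For any Beta, Var(X) < E[X]·(1−E[X]).
Here μ(1−μ) = 0.91×0.09 = 0.0819, and 0.015 < 0.0819.

Yes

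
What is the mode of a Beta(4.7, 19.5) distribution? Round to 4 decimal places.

0.1667

The density x^(α−1)(1−x)^(β−1) is maximised at (α−1)/(α+β−2) = 3.7/22.2 = 0.1667.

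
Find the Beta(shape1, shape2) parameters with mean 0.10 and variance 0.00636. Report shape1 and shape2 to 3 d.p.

By moment matching, shape1+shape2 = μ(1−μ)/σ² − 1 = (0.10·0.90)/0.00636 − 1 = 14.1509 − 1 = 13.1509.
Since shape1/(shape1+shape2) = μ, shape1 = 0.10·13.1509 = 1.315 and shape2 = 0.90·13.1509 = 11.836.

shape1 = 1.315, shape2 = 11.836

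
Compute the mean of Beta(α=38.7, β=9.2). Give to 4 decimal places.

E[X] = α/(α+β) = 38.7/47.9 = 0.8079.

0.8079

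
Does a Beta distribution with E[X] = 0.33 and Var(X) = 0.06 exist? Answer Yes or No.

The Beta variance bound is σ² < μ(1−μ).
Here μ(1−μ) = 0.33×0.67 = 0.2211, and 0.06 < 0.2211.

Yes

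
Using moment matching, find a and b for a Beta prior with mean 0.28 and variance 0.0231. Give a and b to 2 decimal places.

a = 2.16, b = 5.56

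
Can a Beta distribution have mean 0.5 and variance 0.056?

Yes

A Beta with mean μ has variance μ(1−μ)/(α+β+1) < μ(1−μ).
Here μ(1−μ) = 0.5×0.5 = 0.25, and 0.056 < 0.25.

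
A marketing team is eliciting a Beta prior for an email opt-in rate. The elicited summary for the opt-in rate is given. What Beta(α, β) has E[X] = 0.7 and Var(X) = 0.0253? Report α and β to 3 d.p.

α = 5.110, β = 2.190

Write ν = α+β; then α = μν and Var = μ(1−μ)/(ν+1).
ν = μ(1−μ)/Var − 1 = 0.21/0.0253 − 1 = 7.3004.
α = 0.7·7.3004 = 5.110, β = 0.3·7.3004 = 2.190.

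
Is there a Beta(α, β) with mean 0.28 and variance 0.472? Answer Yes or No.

The Beta variance bound is σ² < μ(1−μ).
Here μ(1−μ) = 0.28×0.72 = 0.2016, and 0.472 ≥ 0.2016.

No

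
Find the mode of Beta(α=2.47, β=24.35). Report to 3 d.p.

With α,β > 1, mode = (α−1)/(α+β−2) = 1.47/24.82 = 0.059.

0.059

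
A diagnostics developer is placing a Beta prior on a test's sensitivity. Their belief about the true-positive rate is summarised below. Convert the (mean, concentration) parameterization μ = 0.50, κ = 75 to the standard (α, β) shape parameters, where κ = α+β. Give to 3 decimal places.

α = 37.500, β = 37.500

Split κ in proportion μ : (1−μ): α = 0.50·75 = 37.500, β = 75 − 37.500 = 37.500.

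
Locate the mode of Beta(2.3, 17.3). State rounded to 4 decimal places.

With α,β > 1, mode = (α−1)/(α+β−2) = 1.3/17.6 = 0.0739.

0.0739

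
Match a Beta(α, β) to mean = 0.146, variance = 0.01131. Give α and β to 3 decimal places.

α = 1.464, β = 8.561

Let s = α+β. The Beta variance is μ(1−μ)/(s+1).
So s+1 = μ(1−μ)/σ² = (0.146×0.854)/0.01131 = 0.124684/0.01131 = 11.0242, giving s = 10.0242.
Then α = μs = 0.146×10.0242 = 1.464 and β = (1−μ)s = 0.854×10.0242 = 8.561.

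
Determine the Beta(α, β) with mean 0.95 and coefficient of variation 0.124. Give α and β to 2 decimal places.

Var = (CV·μ)² = (0.124×0.95)² = 0.013877.
α+β = μ(1−μ)/Var − 1 = 0.0475/0.013877 − 1 = 2.4230.
Thus α = 0.95·2.4230 = 2.30 and β = 0.05·2.4230 = 0.12.

α = 2.30, β = 0.12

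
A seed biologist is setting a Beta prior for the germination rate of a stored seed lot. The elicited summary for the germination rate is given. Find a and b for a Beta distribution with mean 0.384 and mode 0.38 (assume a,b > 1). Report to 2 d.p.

With s = a+b: μ = a/s and mode = (a−1)/(s−2). Eliminating a = μs,
μs − 1 = m(s−2) ⇒ s(μ−m) = 1−2m ⇒ s = 0.24/0.004 = 60.0000.
So a = μs = 23.04, b = (1−μ)s = 36.96.

a = 23.04, b = 36.96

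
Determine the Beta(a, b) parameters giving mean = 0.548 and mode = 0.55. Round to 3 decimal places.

a = 27.400, b = 22.600

With s = a+b: μ = a/s and mode = (a−1)/(s−2). Eliminating a = μs,
μs − 1 = m(s−2) ⇒ s(μ−m) = 1−2m ⇒ s = -0.10/-0.002 = 50.0000.
So a = μs = 27.400, b = (1−μ)s = 22.600.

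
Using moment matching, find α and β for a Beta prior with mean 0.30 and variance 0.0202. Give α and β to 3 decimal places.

Let s = α+β. The Beta variance is μ(1−μ)/(s+1).
So s+1 = μ(1−μ)/σ² = (0.30×0.70)/0.0202 = 0.2100/0.0202 = 10.3960, giving s = 9.3960.
Then α = μs = 0.30×9.3960 = 2.819 and β = (1−μ)s = 0.70×9.3960 = 6.577.

α = 2.819, β = 6.577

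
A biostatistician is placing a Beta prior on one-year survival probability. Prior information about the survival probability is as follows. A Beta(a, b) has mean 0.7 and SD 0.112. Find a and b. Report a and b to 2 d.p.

First σ² = 0.012544. Setting a = μn, b = (1−μ)n with n = a+b,
μ(1−μ)/(n+1) = 0.012544 ⇒ n+1 = 0.21/0.012544 = 16.7411 ⇒ n = 15.7411.
Hence a = 0.7×15.7411 = 11.02, b = 0.3×15.7411 = 4.72.

a = 11.02, b = 4.72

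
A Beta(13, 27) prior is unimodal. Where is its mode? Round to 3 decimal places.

0.316

With α,β > 1, mode = (α−1)/(α+β−2) = 12/38 = 0.316.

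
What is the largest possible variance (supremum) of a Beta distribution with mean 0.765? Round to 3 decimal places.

0.180

Var = μ(1−μ)/(α+β+1), which approaches μ(1−μ) as α+β → 0.
So the supremum is μ(1−μ) = 0.765×0.235 = 0.180.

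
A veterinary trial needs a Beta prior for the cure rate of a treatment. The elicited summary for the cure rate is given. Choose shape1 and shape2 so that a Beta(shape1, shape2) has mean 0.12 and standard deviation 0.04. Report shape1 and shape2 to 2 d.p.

shape1 = 7.80, shape2 = 57.20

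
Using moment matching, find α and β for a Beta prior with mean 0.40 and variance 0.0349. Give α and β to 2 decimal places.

α = 2.35, β = 3.53

Write ν = α+β; then α = μν and Var = μ(1−μ)/(ν+1).
ν = μ(1−μ)/Var − 1 = 0.2400/0.0349 − 1 = 5.8768.
α = 0.40·5.8768 = 2.35, β = 0.60·5.8768 = 3.53.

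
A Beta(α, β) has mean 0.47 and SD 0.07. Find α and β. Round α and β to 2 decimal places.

α = 23.42, β = 26.41

Variance = 0.07² = 0.0049. The moment-matching identity α+β = μ(1−μ)/Var − 1 gives
α+β = 0.2491/0.0049 − 1 = 49.8367, so α = μ·49.8367 = 23.42 and β = (1−μ)·49.8367 = 26.41.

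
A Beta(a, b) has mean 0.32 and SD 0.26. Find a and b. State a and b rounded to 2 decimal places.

a = 0.71, b = 1.51

First σ² = 0.0676. Setting a = μn, b = (1−μ)n with n = a+b,
μ(1−μ)/(n+1) = 0.0676 ⇒ n+1 = 0.2176/0.0676 = 3.2189 ⇒ n = 2.2189.
Hence a = 0.32×2.2189 = 0.71, b = 0.68×2.2189 = 1.51.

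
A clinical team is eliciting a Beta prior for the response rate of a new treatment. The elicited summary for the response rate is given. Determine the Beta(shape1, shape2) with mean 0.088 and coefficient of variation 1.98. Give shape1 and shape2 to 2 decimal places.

shape1 = 0.14, shape2 = 1.50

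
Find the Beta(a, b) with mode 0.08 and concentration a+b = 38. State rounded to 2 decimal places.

a = 3.88, b = 34.12

Since the density peak of Beta(a,b) is at (a−1)/(a+b−2),
a = 1 + 0.08(38−2) = 3.88 and b = 38 − 3.88 = 34.12.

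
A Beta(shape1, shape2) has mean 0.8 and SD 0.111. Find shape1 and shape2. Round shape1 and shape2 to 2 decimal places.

shape1 = 9.59, shape2 = 2.40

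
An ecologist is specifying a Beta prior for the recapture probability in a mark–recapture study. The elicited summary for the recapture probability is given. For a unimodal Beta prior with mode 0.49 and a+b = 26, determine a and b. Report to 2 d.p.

a = 12.76, b = 13.24

Since the density peak of Beta(a,b) is at (a−1)/(a+b−2),
a = 1 + 0.49(26−2) = 12.76 and b = 26 − 12.76 = 13.24.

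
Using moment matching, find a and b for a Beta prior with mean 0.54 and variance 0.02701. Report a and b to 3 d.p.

By moment matching, a+b = μ(1−μ)/σ² − 1 = (0.54·0.46)/0.02701 − 1 = 9.1966 − 1 = 8.1966.
Since a/(a+b) = μ, a = 0.54·8.1966 = 4.426 and b = 0.46·8.1966 = 3.770.

a = 4.426, b = 3.770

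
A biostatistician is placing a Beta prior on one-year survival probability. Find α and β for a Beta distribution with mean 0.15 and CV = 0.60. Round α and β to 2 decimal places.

α = 2.21, β = 12.53

Var = (CV·μ)² = (0.60×0.15)² = 0.008100.
α+β = μ(1−μ)/Var − 1 = 0.1275/0.008100 − 1 = 14.7407.
Thus α = 0.15·14.7407 = 2.21 and β = 0.85·14.7407 = 12.53.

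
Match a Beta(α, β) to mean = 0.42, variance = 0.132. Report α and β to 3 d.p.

α = 0.355, β = 0.490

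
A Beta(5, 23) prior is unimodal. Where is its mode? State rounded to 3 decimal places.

0.154

With α,β > 1, mode = (α−1)/(α+β−2) = 4/26 = 0.154.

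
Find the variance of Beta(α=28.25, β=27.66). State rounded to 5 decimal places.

α+β = 55.91 and αβ = 781.3950, so Var = αβ/[(α+β)²(α+β+1)] = 781.3950/177896.568171 = 0.00439.

0.00439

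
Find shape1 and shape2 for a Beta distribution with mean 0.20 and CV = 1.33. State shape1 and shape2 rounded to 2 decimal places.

Var = (CV·μ)² = (1.33×0.20)² = 0.070756.
shape1+shape2 = μ(1−μ)/Var − 1 = 0.1600/0.070756 − 1 = 1.2613.
Thus shape1 = 0.20·1.2613 = 0.25 and shape2 = 0.80·1.2613 = 1.01.

shape1 = 0.25, shape2 = 1.01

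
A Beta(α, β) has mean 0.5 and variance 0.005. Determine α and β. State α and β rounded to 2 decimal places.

α = 24.50, β = 24.50

Write ν = α+β; then α = μν and Var = μ(1−μ)/(ν+1).
ν = μ(1−μ)/Var − 1 = 0.25/0.005 − 1 = 49.0000.
α = 0.5·49.0000 = 24.50, β = 0.5·49.0000 = 24.50.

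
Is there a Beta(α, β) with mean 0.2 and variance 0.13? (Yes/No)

For any Beta, Var(X) < E[X]·(1−E[X]).
Here μ(1−μ) = 0.2×0.8 = 0.16, and 0.13 < 0.16.

Yes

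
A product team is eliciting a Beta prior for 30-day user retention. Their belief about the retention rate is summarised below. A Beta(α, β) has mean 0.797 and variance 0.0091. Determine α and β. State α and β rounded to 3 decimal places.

α = 13.373, β = 3.406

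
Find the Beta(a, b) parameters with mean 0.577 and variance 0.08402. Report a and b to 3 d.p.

a = 1.099, b = 0.806

By moment matching, a+b = μ(1−μ)/σ² − 1 = (0.577·0.423)/0.08402 − 1 = 2.9049 − 1 = 1.9049.
Since a/(a+b) = μ, a = 0.577·1.9049 = 1.099 and b = 0.423·1.9049 = 0.806.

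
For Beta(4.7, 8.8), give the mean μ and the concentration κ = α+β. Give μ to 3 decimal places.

μ = 0.348, κ = 13.5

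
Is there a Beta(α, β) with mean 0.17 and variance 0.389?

No

For any Beta, Var(X) < E[X]·(1−E[X]).
Here μ(1−μ) = 0.17×0.83 = 0.1411, and 0.389 ≥ 0.1411.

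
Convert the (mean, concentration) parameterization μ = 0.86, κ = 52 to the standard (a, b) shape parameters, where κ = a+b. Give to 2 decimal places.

a = 44.72, b = 7.28

Split κ in proportion μ : (1−μ): a = 0.86·52 = 44.72, b = 52 − 44.72 = 7.28.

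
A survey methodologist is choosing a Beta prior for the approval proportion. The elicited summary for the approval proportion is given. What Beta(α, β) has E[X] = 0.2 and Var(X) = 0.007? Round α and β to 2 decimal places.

Let s = α+β. The Beta variance is μ(1−μ)/(s+1).
So s+1 = μ(1−μ)/σ² = (0.2×0.8)/0.007 = 0.16/0.007 = 22.8571, giving s = 21.8571.
Then α = μs = 0.2×21.8571 = 4.37 and β = (1−μ)s = 0.8×21.8571 = 17.49.

α = 4.37, β = 17.49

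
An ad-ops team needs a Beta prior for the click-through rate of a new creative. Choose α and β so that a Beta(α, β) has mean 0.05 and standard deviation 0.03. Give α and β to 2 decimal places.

σ² = 0.03² = 0.0009.
With s = α+β, Var = μ(1−μ)/(s+1), so s+1 = (0.05×0.95)/0.0009 = 52.7778 and s = 51.7778.
α = μs = 2.59, β = (1−μ)s = 49.19.

α = 2.59, β = 49.19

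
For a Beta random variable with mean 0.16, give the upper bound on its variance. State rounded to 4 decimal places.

0.1344

Var = μ(1−μ)/(α+β+1), which approaches μ(1−μ) as α+β → 0.
So the supremum is μ(1−μ) = 0.16×0.84 = 0.1344.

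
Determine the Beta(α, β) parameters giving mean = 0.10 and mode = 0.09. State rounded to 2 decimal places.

α = 8.20, β = 73.80

Let s = α+β. Mean gives α = μs = 0.10s; mode gives (α−1)/(s−2) = 0.09.
Substituting: 0.10s − 1 = 0.09(s−2) = 0.09s − 0.18, so 0.01s = 0.82 and s = 82.0000.
Then α = 0.10×82.0000 = 8.20 and β = s−α = 73.80.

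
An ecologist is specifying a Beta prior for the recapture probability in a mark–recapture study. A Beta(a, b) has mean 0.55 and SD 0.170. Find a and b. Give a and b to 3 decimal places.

a = 4.160, b = 3.404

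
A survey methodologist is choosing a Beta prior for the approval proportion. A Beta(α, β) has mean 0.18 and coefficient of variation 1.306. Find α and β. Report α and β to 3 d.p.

α = 0.301, β = 1.370

Var = (CV·μ)² = (1.306×0.18)² = 0.055263.
α+β = μ(1−μ)/Var − 1 = 0.1476/0.055263 − 1 = 1.6709.
Thus α = 0.18·1.6709 = 0.301 and β = 0.82·1.6709 = 1.370.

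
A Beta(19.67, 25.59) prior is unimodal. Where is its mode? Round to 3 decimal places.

0.432

The density x^(α−1)(1−x)^(β−1) is maximised at (α−1)/(α+β−2) = 18.67/43.26 = 0.432.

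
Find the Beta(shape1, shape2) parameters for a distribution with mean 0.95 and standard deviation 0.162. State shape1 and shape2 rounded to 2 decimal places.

Variance = 0.162² = 0.026244. The moment-matching identity shape1+shape2 = μ(1−μ)/Var − 1 gives
shape1+shape2 = 0.0475/0.026244 − 1 = 0.8099, so shape1 = μ·0.8099 = 0.77 and shape2 = (1−μ)·0.8099 = 0.04.

shape1 = 0.77, shape2 = 0.04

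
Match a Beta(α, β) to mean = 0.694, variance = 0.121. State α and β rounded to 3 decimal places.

α = 0.524, β = 0.231

Write ν = α+β; then α = μν and Var = μ(1−μ)/(ν+1).
ν = μ(1−μ)/Var − 1 = 0.212364/0.121 − 1 = 0.7551.
α = 0.694·0.7551 = 0.524, β = 0.306·0.7551 = 0.231.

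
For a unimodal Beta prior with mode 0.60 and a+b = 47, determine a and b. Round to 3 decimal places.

a = 28.000, b = 19.000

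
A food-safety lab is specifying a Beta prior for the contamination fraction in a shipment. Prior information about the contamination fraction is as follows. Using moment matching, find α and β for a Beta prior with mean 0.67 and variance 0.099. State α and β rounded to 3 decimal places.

Let s = α+β. The Beta variance is μ(1−μ)/(s+1).
So s+1 = μ(1−μ)/σ² = (0.67×0.33)/0.099 = 0.2211/0.099 = 2.2333, giving s = 1.2333.
Then α = μs = 0.67×1.2333 = 0.826 and β = (1−μ)s = 0.33×1.2333 = 0.407.

α = 0.826, β = 0.407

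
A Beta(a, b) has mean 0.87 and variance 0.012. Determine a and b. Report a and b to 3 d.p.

a = 7.330, b = 1.095

By moment matching, a+b = μ(1−μ)/σ² − 1 = (0.87·0.13)/0.012 − 1 = 9.4250 − 1 = 8.4250.
Since a/(a+b) = μ, a = 0.87·8.4250 = 7.330 and b = 0.13·8.4250 = 1.095.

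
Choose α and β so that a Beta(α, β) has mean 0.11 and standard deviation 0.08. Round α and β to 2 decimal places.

First σ² = 0.0064. Setting α = μn, β = (1−μ)n with n = α+β,
μ(1−μ)/(n+1) = 0.0064 ⇒ n+1 = 0.0979/0.0064 = 15.2969 ⇒ n = 14.2969.
Hence α = 0.11×14.2969 = 1.57, β = 0.89×14.2969 = 12.72.

α = 1.57, β = 12.72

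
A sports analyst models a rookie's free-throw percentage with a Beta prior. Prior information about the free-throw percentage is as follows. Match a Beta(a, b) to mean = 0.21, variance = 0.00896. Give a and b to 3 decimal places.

a = 3.678, b = 13.837

By moment matching, a+b = μ(1−μ)/σ² − 1 = (0.21·0.79)/0.00896 − 1 = 18.5156 − 1 = 17.5156.
Since a/(a+b) = μ, a = 0.21·17.5156 = 3.678 and b = 0.79·17.5156 = 13.837.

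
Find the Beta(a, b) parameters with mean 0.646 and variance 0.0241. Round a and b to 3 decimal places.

a = 5.484, b = 3.005

Write ν = a+b; then a = μν and Var = μ(1−μ)/(ν+1).
ν = μ(1−μ)/Var − 1 = 0.228684/0.0241 − 1 = 8.4890.
a = 0.646·8.4890 = 5.484, b = 0.354·8.4890 = 3.005.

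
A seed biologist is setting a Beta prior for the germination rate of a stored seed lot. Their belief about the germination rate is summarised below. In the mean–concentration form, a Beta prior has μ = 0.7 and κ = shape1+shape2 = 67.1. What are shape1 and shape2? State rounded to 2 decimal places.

Split κ in proportion μ : (1−μ): shape1 = 0.7·67.1 = 46.97, shape2 = 67.1 − 46.97 = 20.13.

shape1 = 46.97, shape2 = 20.13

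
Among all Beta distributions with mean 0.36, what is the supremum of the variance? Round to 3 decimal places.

0.230

Var = μ(1−μ)/(α+β+1), which approaches μ(1−μ) as α+β → 0.
So the supremum is μ(1−μ) = 0.36×0.64 = 0.230.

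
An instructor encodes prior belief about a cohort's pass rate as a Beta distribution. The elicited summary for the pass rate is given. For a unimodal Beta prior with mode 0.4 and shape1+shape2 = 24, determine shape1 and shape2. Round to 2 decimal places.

shape1 = 9.80, shape2 = 14.20

Mode = (shape1−1)/(κ−2) with κ = shape1+shape2, so shape1−1 = 0.4·22 = 8.80.
shape1 = 9.80; shape2 = κ − shape1 = 14.20.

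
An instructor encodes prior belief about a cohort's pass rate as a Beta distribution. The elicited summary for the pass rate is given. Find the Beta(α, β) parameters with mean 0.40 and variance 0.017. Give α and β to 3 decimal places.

Let s = α+β. The Beta variance is μ(1−μ)/(s+1).
So s+1 = μ(1−μ)/σ² = (0.40×0.60)/0.017 = 0.2400/0.017 = 14.1176, giving s = 13.1176.
Then α = μs = 0.40×13.1176 = 5.247 and β = (1−μ)s = 0.60×13.1176 = 7.871.

α = 5.247, β = 7.871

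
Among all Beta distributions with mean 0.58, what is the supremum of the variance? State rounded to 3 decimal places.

For fixed mean μ the Beta variance is μ(1−μ)/(α+β+1), increasing as α+β decreases.
Its least upper bound (not attained) is μ(1−μ) = 0.58·0.42 = 0.244.

0.244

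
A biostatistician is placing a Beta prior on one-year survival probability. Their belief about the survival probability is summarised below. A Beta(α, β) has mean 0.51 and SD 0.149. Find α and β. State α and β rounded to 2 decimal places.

First σ² = 0.022201. Setting α = μn, β = (1−μ)n with n = α+β,
μ(1−μ)/(n+1) = 0.022201 ⇒ n+1 = 0.2499/0.022201 = 11.2562 ⇒ n = 10.2562.
Hence α = 0.51×10.2562 = 5.23, β = 0.49×10.2562 = 5.03.

α = 5.23, β = 5.03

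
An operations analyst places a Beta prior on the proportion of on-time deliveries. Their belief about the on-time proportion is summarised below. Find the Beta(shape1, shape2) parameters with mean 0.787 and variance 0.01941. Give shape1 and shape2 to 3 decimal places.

shape1 = 6.010, shape2 = 1.627

Write ν = shape1+shape2; then shape1 = μν and Var = μ(1−μ)/(ν+1).
ν = μ(1−μ)/Var − 1 = 0.167631/0.01941 − 1 = 7.6363.
shape1 = 0.787·7.6363 = 6.010, shape2 = 0.213·7.6363 = 1.627.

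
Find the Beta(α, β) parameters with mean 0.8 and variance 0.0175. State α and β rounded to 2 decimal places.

Write ν = α+β; then α = μν and Var = μ(1−μ)/(ν+1).
ν = μ(1−μ)/Var − 1 = 0.16/0.0175 − 1 = 8.1429.
α = 0.8·8.1429 = 6.51, β = 0.2·8.1429 = 1.63.

α = 6.51, β = 1.63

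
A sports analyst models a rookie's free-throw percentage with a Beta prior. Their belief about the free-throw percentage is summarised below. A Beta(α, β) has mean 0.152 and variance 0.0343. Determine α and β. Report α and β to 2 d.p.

α = 0.42, β = 2.34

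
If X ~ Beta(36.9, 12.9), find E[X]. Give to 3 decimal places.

The Beta mean is α/(α+β) = 36.9/(36.9+12.9) = 0.741.

0.741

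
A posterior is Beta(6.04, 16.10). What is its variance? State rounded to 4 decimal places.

α+β = 22.14 and αβ = 97.2440, so Var = αβ/[(α+β)²(α+β+1)] = 97.2440/11342.755944 = 0.0086.

0.0086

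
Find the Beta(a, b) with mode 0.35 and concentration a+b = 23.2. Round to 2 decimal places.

Since the density peak of Beta(a,b) is at (a−1)/(a+b−2),
a = 1 + 0.35(23.2−2) = 8.42 and b = 23.2 − 8.42 = 14.78.

a = 8.42, b = 14.78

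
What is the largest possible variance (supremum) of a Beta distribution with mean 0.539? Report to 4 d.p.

For fixed mean μ the Beta variance is μ(1−μ)/(α+β+1), increasing as α+β decreases.
Its least upper bound (not attained) is μ(1−μ) = 0.539·0.461 = 0.2485.

0.2485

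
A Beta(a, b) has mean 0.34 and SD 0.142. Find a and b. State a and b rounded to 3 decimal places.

Variance = 0.142² = 0.020164. The moment-matching identity a+b = μ(1−μ)/Var − 1 gives
a+b = 0.2244/0.020164 − 1 = 10.1287, so a = μ·10.1287 = 3.444 and b = (1−μ)·10.1287 = 6.685.

a = 3.444, b = 6.685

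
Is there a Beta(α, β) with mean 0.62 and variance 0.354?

The Beta variance bound is σ² < μ(1−μ).
Here μ(1−μ) = 0.62×0.38 = 0.2356, and 0.354 ≥ 0.2356.

No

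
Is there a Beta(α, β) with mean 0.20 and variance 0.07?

Yes

A Beta with mean μ has variance μ(1−μ)/(α+β+1) < μ(1−μ).
Here μ(1−μ) = 0.20×0.80 = 0.1600, and 0.07 < 0.1600.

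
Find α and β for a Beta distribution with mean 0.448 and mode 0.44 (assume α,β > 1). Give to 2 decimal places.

α = 6.72, β = 8.28

Let s = α+β. Mean gives α = μs = 0.448s; mode gives (α−1)/(s−2) = 0.44.
Substituting: 0.448s − 1 = 0.44(s−2) = 0.44s − 0.88, so 0.008s = 0.12 and s = 15.0000.
Then α = 0.448×15.0000 = 6.72 and β = s−α = 8.28.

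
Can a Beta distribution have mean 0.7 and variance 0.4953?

For any Beta, Var(X) < E[X]·(1−E[X]).
Here μ(1−μ) = 0.7×0.3 = 0.21, and 0.4953 ≥ 0.21.

No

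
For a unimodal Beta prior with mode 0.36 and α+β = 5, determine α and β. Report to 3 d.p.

Mode = (α−1)/(κ−2) with κ = α+β, so α−1 = 0.36·3 = 1.080.
α = 2.080; β = κ − α = 2.920.

α = 2.080, β = 2.920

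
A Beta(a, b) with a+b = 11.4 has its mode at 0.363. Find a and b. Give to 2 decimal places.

Mode = (a−1)/(κ−2) with κ = a+b, so a−1 = 0.363·9.4 = 3.41.
a = 4.41; b = κ − a = 6.99.

a = 4.41, b = 6.99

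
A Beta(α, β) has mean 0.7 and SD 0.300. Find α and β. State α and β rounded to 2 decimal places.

α = 0.93, β = 0.40

First σ² = 0.090000. Setting α = μn, β = (1−μ)n with n = α+β,
μ(1−μ)/(n+1) = 0.090000 ⇒ n+1 = 0.21/0.090000 = 2.3333 ⇒ n = 1.3333.
Hence α = 0.7×1.3333 = 0.93, β = 0.3×1.3333 = 0.40.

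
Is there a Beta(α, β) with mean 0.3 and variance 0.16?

For any Beta, Var(X) < E[X]·(1−E[X]).
Here μ(1−μ) = 0.3×0.7 = 0.21, and 0.16 < 0.21.

Yes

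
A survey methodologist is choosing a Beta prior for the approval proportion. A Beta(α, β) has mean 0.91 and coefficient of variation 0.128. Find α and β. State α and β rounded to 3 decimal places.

α = 4.583, β = 0.453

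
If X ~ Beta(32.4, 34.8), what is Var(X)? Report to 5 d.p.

μ = 32.4/67.2 = 0.482143; Var = μ(1−μ)/(α+β+1) = 0.2496811/68.2 = 0.00366.

0.00366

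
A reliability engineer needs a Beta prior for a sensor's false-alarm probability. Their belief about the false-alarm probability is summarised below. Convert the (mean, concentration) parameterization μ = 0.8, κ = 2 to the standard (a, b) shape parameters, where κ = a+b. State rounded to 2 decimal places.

a = 1.60, b = 0.40

Split κ in proportion μ : (1−μ): a = 0.8·2 = 1.60, b = 2 − 1.60 = 0.40.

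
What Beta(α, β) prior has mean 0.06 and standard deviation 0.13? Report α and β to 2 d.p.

Variance = 0.13² = 0.0169. The moment-matching identity α+β = μ(1−μ)/Var − 1 gives
α+β = 0.0564/0.0169 − 1 = 2.3373, so α = μ·2.3373 = 0.14 and β = (1−μ)·2.3373 = 2.20.

α = 0.14, β = 2.20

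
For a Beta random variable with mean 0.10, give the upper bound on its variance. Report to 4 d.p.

Var = μ(1−μ)/(α+β+1), which approaches μ(1−μ) as α+β → 0.
So the supremum is μ(1−μ) = 0.10×0.90 = 0.0900.

0.0900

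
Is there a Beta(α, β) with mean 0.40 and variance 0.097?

Yes

A Beta with mean μ has variance μ(1−μ)/(α+β+1) < μ(1−μ).
Here μ(1−μ) = 0.40×0.60 = 0.2400, and 0.097 < 0.2400.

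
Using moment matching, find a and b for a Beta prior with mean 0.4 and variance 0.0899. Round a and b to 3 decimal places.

a = 0.668, b = 1.002

Write ν = a+b; then a = μν and Var = μ(1−μ)/(ν+1).
ν = μ(1−μ)/Var − 1 = 0.24/0.0899 − 1 = 1.6696.
a = 0.4·1.6696 = 0.668, b = 0.6·1.6696 = 1.002.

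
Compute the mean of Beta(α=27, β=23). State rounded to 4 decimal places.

E[X] = α/(α+β) = 27/50 = 0.5400.

0.5400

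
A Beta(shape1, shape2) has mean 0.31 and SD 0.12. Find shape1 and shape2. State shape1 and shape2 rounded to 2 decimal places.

Variance = 0.12² = 0.0144. The moment-matching identity shape1+shape2 = μ(1−μ)/Var − 1 gives
shape1+shape2 = 0.2139/0.0144 − 1 = 13.8542, so shape1 = μ·13.8542 = 4.29 and shape2 = (1−μ)·13.8542 = 9.56.

shape1 = 4.29, shape2 = 9.56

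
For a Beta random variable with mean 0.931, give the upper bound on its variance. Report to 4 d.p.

For fixed mean μ the Beta variance is μ(1−μ)/(α+β+1), increasing as α+β decreases.
Its least upper bound (not attained) is μ(1−μ) = 0.931·0.069 = 0.0642.

0.0642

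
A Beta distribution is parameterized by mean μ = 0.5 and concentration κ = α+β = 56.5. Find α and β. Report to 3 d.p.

α = 28.250, β = 28.250

α = μκ = 0.5×56.5 = 28.250 and β = (1−μ)κ = 0.5×56.5 = 28.250.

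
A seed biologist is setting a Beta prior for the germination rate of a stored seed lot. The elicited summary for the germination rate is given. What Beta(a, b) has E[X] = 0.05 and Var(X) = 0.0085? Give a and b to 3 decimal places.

a = 0.229, b = 4.359

By moment matching, a+b = μ(1−μ)/σ² − 1 = (0.05·0.95)/0.0085 − 1 = 5.5882 − 1 = 4.5882.
Since a/(a+b) = μ, a = 0.05·4.5882 = 0.229 and b = 0.95·4.5882 = 4.359.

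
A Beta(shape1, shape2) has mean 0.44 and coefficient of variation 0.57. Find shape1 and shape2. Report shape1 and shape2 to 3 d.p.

Var = (CV·μ)² = (0.57×0.44)² = 0.062901.
shape1+shape2 = μ(1−μ)/Var − 1 = 0.2464/0.062901 − 1 = 2.9173.
Thus shape1 = 0.44·2.9173 = 1.284 and shape2 = 0.56·2.9173 = 1.634.

shape1 = 1.284, shape2 = 1.634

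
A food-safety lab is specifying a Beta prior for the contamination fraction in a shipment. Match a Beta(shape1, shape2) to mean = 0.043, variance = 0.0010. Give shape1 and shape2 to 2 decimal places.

shape1 = 1.73, shape2 = 38.42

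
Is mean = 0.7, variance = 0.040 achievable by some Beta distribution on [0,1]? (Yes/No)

For any Beta, Var(X) < E[X]·(1−E[X]).
Here μ(1−μ) = 0.7×0.3 = 0.21, and 0.040 < 0.21.

Yes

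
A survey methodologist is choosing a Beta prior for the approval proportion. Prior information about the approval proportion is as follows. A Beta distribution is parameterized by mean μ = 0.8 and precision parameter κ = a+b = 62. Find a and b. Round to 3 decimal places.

a = μκ = 0.8×62 = 49.600 and b = (1−μ)κ = 0.2×62 = 12.400.

a = 49.600, b = 12.400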